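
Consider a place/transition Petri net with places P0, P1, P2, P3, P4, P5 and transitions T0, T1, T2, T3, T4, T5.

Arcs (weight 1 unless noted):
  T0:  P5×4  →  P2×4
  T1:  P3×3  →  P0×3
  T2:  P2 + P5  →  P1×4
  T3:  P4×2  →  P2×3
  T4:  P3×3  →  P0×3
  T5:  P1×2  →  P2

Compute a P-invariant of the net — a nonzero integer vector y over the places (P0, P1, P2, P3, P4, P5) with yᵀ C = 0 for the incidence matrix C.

Incidence matrix C (rows=places, cols=transitions):
       T0   T1   T2   T3   T4   T5
   P0   0    3    0    0    3    0
   P1   0    0    4    0    0   -2
   P2   4    0   -1    3    0    1
   P3   0   -3    0    0   -3    0
   P4   0    0    0   -2    0    0
   P5  -4    0   -1    0    0    0

Candidate y = [1, 0, 0, 1, 0, 0]; check y·C column-wise:
  col T0: 1·0 + 0·4 + 1·0 + 0·-4 = 0
  col T1: 1·3 + 1·-3 = 0
  col T2: 1·0 + 0·4 + 0·-1 + 1·0 + 0·-1 = 0
  col T3: 1·0 + 0·3 + 1·0 + 0·-2 = 0
  col T4: 1·3 + 1·-3 = 0
  col T5: 1·0 + 0·-2 + 0·1 + 1·0 = 0

y = (P0:1, P1:0, P2:0, P3:1, P4:0, P5:0)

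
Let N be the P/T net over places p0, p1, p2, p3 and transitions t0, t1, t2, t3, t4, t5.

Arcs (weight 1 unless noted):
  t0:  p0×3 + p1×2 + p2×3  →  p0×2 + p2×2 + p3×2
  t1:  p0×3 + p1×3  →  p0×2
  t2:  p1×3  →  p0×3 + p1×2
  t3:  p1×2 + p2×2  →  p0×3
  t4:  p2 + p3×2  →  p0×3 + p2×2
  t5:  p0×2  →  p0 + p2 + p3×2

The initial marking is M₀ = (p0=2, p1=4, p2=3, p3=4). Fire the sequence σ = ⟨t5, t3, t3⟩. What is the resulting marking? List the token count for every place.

(p0=7, p1=0, p2=0, p3=6)

step 1: fire t5:  (p0=2, p1=4, p2=3, p3=4) → (p0=1, p1=4, p2=4, p3=6)
step 2: fire t3:  (p0=1, p1=4, p2=4, p3=6) → (p0=4, p1=2, p2=2, p3=6)
step 3: fire t3:  (p0=4, p1=2, p2=2, p3=6) → (p0=7, p1=0, p2=0, p3=6)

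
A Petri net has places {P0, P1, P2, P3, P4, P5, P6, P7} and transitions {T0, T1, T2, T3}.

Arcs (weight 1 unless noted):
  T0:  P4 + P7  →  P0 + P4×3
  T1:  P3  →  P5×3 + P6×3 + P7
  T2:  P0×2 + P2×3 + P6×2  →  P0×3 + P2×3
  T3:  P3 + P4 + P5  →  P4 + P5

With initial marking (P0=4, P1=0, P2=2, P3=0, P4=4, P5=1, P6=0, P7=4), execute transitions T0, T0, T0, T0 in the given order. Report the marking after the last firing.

step 1: fire T0:  (P0=4, P1=0, P2=2, P3=0, P4=4, P5=1, P6=0, P7=4) → (P0=5, P1=0, P2=2, P3=0, P4=6, P5=1, P6=0, P7=3)
step 2: fire T0:  (P0=5, P1=0, P2=2, P3=0, P4=6, P5=1, P6=0, P7=3) → (P0=6, P1=0, P2=2, P3=0, P4=8, P5=1, P6=0, P7=2)
step 3: fire T0:  (P0=6, P1=0, P2=2, P3=0, P4=8, P5=1, P6=0, P7=2) → (P0=7, P1=0, P2=2, P3=0, P4=10, P5=1, P6=0, P7=1)
step 4: fire T0:  (P0=7, P1=0, P2=2, P3=0, P4=10, P5=1, P6=0, P7=1) → (P0=8, P1=0, P2=2, P3=0, P4=12, P5=1, P6=0, P7=0)

(P0=8, P1=0, P2=2, P3=0, P4=12, P5=1, P6=0, P7=0)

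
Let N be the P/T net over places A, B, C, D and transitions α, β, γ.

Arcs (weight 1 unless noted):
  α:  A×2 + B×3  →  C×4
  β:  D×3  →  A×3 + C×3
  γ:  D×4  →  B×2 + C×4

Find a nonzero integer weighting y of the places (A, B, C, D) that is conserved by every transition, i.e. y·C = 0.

y = (A:1, B:2, C:2, D:3)

Incidence matrix C (rows=places, cols=transitions):
        α    β    γ
    A  -2    3    0
    B  -3    0    2
    C   4    3    4
    D   0   -3   -4

Candidate y = [1, 2, 2, 3]; check y·C column-wise:
  col α: 1·-2 + 2·-3 + 2·4 + 3·0 = 0
  col β: 1·3 + 2·0 + 2·3 + 3·-3 = 0
  col γ: 1·0 + 2·2 + 2·4 + 3·-4 = 0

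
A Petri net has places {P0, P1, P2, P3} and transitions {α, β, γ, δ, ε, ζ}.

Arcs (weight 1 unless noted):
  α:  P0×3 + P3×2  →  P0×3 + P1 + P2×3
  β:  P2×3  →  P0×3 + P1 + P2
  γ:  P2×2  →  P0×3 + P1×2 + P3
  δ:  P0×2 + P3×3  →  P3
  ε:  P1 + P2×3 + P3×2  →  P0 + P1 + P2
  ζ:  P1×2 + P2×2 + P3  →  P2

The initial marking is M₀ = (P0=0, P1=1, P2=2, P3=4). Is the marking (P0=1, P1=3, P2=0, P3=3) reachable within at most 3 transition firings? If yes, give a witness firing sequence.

step 1: fire γ:  (P0=0, P1=1, P2=2, P3=4) → (P0=3, P1=3, P2=0, P3=5)
step 2: fire δ:  (P0=3, P1=3, P2=0, P3=5) → (P0=1, P1=3, P2=0, P3=3)

YES — reachable via ⟨γ, δ⟩ (2 firings)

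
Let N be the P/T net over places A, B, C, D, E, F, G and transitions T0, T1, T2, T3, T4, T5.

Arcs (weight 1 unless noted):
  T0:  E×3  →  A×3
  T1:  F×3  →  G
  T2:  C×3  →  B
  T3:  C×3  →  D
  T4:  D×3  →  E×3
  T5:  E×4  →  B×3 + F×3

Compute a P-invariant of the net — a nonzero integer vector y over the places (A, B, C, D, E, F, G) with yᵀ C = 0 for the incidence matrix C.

Incidence matrix C (rows=places, cols=transitions):
       T0   T1   T2   T3   T4   T5
    A   3    0    0    0    0    0
    B   0    0    1    0    0    3
    C   0    0   -3   -3    0    0
    D   0    0    0    1   -3    0
    E  -3    0    0    0    3   -4
    F   0   -3    0    0    0    3
    G   0    1    0    0    0    0

Candidate y = [3, 3, 1, 3, 3, 1, 3]; check y·C column-wise:
  col T0: 3·3 + 3·0 + 1·0 + 3·0 + 3·-3 + 1·0 + 3·0 = 0
  col T1: 3·0 + 3·0 + 1·0 + 3·0 + 3·0 + 1·-3 + 3·1 = 0
  col T2: 3·0 + 3·1 + 1·-3 + 3·0 + 3·0 + 1·0 + 3·0 = 0
  col T3: 3·0 + 3·0 + 1·-3 + 3·1 + 3·0 + 1·0 + 3·0 = 0
  col T4: 3·0 + 3·0 + 1·0 + 3·-3 + 3·3 + 1·0 + 3·0 = 0
  col T5: 3·0 + 3·3 + 1·0 + 3·0 + 3·-4 + 1·3 + 3·0 = 0

y = (A:3, B:3, C:1, D:3, E:3, F:1, G:3)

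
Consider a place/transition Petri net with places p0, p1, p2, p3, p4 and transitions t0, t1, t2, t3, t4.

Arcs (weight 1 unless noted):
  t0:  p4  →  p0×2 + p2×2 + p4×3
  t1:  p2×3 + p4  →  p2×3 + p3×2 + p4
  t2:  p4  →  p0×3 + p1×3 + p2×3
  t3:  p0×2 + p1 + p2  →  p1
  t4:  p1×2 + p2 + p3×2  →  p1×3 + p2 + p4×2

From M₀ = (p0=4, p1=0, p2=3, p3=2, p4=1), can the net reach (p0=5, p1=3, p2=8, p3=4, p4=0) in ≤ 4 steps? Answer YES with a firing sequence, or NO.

depth 0: 1 marking
depth 1: 4 markings reached so far
depth 2: 11 markings reached so far
depth 3: 26 markings reached so far
depth 4: 56 markings reached so far
target is not among the 56 markings reachable within 4 steps

NO — not reachable within 4 firings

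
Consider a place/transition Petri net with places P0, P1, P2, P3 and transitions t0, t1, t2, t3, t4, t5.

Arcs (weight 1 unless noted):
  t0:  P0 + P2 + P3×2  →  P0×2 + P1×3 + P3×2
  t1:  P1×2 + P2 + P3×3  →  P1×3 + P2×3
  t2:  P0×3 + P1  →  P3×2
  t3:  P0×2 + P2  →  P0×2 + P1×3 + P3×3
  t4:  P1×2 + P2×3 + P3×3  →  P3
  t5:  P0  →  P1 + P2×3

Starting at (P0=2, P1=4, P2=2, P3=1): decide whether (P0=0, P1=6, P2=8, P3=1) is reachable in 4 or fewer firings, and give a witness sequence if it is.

YES — reachable via ⟨t5, t5⟩ (2 firings)

step 1: fire t5:  (P0=2, P1=4, P2=2, P3=1) → (P0=1, P1=5, P2=5, P3=1)
step 2: fire t5:  (P0=1, P1=5, P2=5, P3=1) → (P0=0, P1=6, P2=8, P3=1)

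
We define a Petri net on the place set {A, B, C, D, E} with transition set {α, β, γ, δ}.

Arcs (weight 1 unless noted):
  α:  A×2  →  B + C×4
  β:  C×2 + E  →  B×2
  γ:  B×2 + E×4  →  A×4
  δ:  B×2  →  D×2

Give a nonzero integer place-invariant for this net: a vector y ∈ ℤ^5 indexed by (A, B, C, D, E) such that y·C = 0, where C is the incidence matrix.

Incidence matrix C (rows=places, cols=transitions):
        α    β    γ    δ
    A  -2    0    4    0
    B   1    2   -2   -2
    C   4   -2    0    0
    D   0    0    0    2
    E   0   -1   -4    0

Candidate y = [3, 2, 1, 2, 2]; check y·C column-wise:
  col α: 3·-2 + 2·1 + 1·4 + 2·0 + 2·0 = 0
  col β: 3·0 + 2·2 + 1·-2 + 2·0 + 2·-1 = 0
  col γ: 3·4 + 2·-2 + 1·0 + 2·0 + 2·-4 = 0
  col δ: 3·0 + 2·-2 + 1·0 + 2·2 + 2·0 = 0

y = (A:3, B:2, C:1, D:2, E:2)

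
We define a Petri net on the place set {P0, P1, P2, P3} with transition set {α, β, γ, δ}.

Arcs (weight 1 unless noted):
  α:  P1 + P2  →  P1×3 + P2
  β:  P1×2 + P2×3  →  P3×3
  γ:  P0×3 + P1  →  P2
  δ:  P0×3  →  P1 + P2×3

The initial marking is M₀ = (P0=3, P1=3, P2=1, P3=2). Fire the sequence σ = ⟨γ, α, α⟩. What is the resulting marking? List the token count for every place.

step 1: fire γ:  (P0=3, P1=3, P2=1, P3=2) → (P0=0, P1=2, P2=2, P3=2)
step 2: fire α:  (P0=0, P1=2, P2=2, P3=2) → (P0=0, P1=4, P2=2, P3=2)
step 3: fire α:  (P0=0, P1=4, P2=2, P3=2) → (P0=0, P1=6, P2=2, P3=2)

(P0=0, P1=6, P2=2, P3=2)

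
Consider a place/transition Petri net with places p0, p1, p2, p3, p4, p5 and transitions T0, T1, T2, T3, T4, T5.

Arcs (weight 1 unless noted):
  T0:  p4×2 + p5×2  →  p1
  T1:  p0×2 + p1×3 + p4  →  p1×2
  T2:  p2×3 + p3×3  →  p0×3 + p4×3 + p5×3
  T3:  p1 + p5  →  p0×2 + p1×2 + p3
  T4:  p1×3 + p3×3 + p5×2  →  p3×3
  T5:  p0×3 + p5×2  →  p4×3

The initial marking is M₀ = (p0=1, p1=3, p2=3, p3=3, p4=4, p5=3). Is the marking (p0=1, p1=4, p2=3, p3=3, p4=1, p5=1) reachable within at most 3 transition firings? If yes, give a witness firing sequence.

depth 0: 1 marking
depth 1: 5 markings reached so far
depth 2: 15 markings reached so far
depth 3: 29 markings reached so far
target is not among the 29 markings reachable within 3 steps

NO — not reachable within 3 firings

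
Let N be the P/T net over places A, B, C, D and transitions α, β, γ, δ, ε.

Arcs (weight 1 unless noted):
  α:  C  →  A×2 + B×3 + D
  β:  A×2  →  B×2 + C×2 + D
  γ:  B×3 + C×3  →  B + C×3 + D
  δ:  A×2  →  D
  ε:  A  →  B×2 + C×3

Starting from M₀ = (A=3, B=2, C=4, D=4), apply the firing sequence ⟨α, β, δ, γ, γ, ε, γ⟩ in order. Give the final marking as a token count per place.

step 1: fire α:  (A=3, B=2, C=4, D=4) → (A=5, B=5, C=3, D=5)
step 2: fire β:  (A=5, B=5, C=3, D=5) → (A=3, B=7, C=5, D=6)
step 3: fire δ:  (A=3, B=7, C=5, D=6) → (A=1, B=7, C=5, D=7)
step 4: fire γ:  (A=1, B=7, C=5, D=7) → (A=1, B=5, C=5, D=8)
step 5: fire γ:  (A=1, B=5, C=5, D=8) → (A=1, B=3, C=5, D=9)
step 6: fire ε:  (A=1, B=3, C=5, D=9) → (A=0, B=5, C=8, D=9)
step 7: fire γ:  (A=0, B=5, C=8, D=9) → (A=0, B=3, C=8, D=10)

(A=0, B=3, C=8, D=10)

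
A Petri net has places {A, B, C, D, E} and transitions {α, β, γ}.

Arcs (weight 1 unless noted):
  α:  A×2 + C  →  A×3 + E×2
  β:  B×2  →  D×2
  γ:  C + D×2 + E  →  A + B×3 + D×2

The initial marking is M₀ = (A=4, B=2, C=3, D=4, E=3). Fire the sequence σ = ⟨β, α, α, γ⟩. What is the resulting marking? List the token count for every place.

(A=7, B=3, C=0, D=6, E=6)

step 1: fire β:  (A=4, B=2, C=3, D=4, E=3) → (A=4, B=0, C=3, D=6, E=3)
step 2: fire α:  (A=4, B=0, C=3, D=6, E=3) → (A=5, B=0, C=2, D=6, E=5)
step 3: fire α:  (A=5, B=0, C=2, D=6, E=5) → (A=6, B=0, C=1, D=6, E=7)
step 4: fire γ:  (A=6, B=0, C=1, D=6, E=7) → (A=7, B=3, C=0, D=6, E=6)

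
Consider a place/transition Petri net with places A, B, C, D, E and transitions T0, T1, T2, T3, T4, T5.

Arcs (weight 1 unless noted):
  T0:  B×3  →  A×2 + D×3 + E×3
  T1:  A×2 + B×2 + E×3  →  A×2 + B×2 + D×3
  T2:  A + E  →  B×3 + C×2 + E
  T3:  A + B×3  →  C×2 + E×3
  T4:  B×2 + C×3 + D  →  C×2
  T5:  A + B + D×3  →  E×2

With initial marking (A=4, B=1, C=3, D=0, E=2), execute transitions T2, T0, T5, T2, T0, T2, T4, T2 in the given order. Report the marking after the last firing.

step 1: fire T2:  (A=4, B=1, C=3, D=0, E=2) → (A=3, B=4, C=5, D=0, E=2)
step 2: fire T0:  (A=3, B=4, C=5, D=0, E=2) → (A=5, B=1, C=5, D=3, E=5)
step 3: fire T5:  (A=5, B=1, C=5, D=3, E=5) → (A=4, B=0, C=5, D=0, E=7)
step 4: fire T2:  (A=4, B=0, C=5, D=0, E=7) → (A=3, B=3, C=7, D=0, E=7)
step 5: fire T0:  (A=3, B=3, C=7, D=0, E=7) → (A=5, B=0, C=7, D=3, E=10)
step 6: fire T2:  (A=5, B=0, C=7, D=3, E=10) → (A=4, B=3, C=9, D=3, E=10)
step 7: fire T4:  (A=4, B=3, C=9, D=3, E=10) → (A=4, B=1, C=8, D=2, E=10)
step 8: fire T2:  (A=4, B=1, C=8, D=2, E=10) → (A=3, B=4, C=10, D=2, E=10)

(A=3, B=4, C=10, D=2, E=10)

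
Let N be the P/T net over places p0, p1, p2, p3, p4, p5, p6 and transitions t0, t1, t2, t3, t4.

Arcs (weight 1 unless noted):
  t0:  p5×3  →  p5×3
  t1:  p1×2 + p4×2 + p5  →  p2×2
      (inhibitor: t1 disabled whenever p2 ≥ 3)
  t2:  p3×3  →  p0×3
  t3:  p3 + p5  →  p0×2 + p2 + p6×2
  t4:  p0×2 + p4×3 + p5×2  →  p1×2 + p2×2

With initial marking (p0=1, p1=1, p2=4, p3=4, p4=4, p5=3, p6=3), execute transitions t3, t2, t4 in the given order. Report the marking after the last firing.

step 1: fire t3:  (p0=1, p1=1, p2=4, p3=4, p4=4, p5=3, p6=3) → (p0=3, p1=1, p2=5, p3=3, p4=4, p5=2, p6=5)
step 2: fire t2:  (p0=3, p1=1, p2=5, p3=3, p4=4, p5=2, p6=5) → (p0=6, p1=1, p2=5, p3=0, p4=4, p5=2, p6=5)
step 3: fire t4:  (p0=6, p1=1, p2=5, p3=0, p4=4, p5=2, p6=5) → (p0=4, p1=3, p2=7, p3=0, p4=1, p5=0, p6=5)

(p0=4, p1=3, p2=7, p3=0, p4=1, p5=0, p6=5)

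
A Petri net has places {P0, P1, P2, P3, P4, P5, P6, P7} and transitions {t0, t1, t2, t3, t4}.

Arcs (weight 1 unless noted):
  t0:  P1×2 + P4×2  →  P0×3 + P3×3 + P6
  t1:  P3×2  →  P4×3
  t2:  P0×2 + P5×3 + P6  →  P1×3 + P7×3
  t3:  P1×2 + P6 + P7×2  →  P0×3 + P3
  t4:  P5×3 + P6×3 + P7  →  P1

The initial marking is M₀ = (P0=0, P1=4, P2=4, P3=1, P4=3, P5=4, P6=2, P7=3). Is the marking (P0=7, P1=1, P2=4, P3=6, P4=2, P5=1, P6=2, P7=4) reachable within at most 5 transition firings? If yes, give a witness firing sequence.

step 1: fire t0:  (P0=0, P1=4, P2=4, P3=1, P4=3, P5=4, P6=2, P7=3) → (P0=3, P1=2, P2=4, P3=4, P4=1, P5=4, P6=3, P7=3)
step 2: fire t1:  (P0=3, P1=2, P2=4, P3=4, P4=1, P5=4, P6=3, P7=3) → (P0=3, P1=2, P2=4, P3=2, P4=4, P5=4, P6=3, P7=3)
step 3: fire t0:  (P0=3, P1=2, P2=4, P3=2, P4=4, P5=4, P6=3, P7=3) → (P0=6, P1=0, P2=4, P3=5, P4=2, P5=4, P6=4, P7=3)
step 4: fire t2:  (P0=6, P1=0, P2=4, P3=5, P4=2, P5=4, P6=4, P7=3) → (P0=4, P1=3, P2=4, P3=5, P4=2, P5=1, P6=3, P7=6)
step 5: fire t3:  (P0=4, P1=3, P2=4, P3=5, P4=2, P5=1, P6=3, P7=6) → (P0=7, P1=1, P2=4, P3=6, P4=2, P5=1, P6=2, P7=4)

YES — reachable via ⟨t0, t1, t0, t2, t3⟩ (5 firings)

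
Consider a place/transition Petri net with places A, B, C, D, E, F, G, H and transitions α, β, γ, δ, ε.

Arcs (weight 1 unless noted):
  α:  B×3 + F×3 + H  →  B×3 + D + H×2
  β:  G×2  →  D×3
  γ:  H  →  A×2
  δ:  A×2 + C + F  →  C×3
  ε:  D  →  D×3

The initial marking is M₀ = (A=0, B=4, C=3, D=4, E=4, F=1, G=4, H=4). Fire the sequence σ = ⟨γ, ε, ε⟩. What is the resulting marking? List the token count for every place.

step 1: fire γ:  (A=0, B=4, C=3, D=4, E=4, F=1, G=4, H=4) → (A=2, B=4, C=3, D=4, E=4, F=1, G=4, H=3)
step 2: fire ε:  (A=2, B=4, C=3, D=4, E=4, F=1, G=4, H=3) → (A=2, B=4, C=3, D=6, E=4, F=1, G=4, H=3)
step 3: fire ε:  (A=2, B=4, C=3, D=6, E=4, F=1, G=4, H=3) → (A=2, B=4, C=3, D=8, E=4, F=1, G=4, H=3)

(A=2, B=4, C=3, D=8, E=4, F=1, G=4, H=3)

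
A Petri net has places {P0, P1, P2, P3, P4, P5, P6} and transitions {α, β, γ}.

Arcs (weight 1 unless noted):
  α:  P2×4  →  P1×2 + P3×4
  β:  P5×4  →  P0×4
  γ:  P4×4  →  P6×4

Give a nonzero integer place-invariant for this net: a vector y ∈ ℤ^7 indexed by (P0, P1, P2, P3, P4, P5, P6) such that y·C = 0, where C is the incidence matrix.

y = (P0:0, P1:2, P2:1, P3:0, P4:0, P5:0, P6:0)

Incidence matrix C (rows=places, cols=transitions):
        α    β    γ
   P0   0    4    0
   P1   2    0    0
   P2  -4    0    0
   P3   4    0    0
   P4   0    0   -4
   P5   0   -4    0
   P6   0    0    4

Candidate y = [0, 2, 1, 0, 0, 0, 0]; check y·C column-wise:
  col α: 2·2 + 1·-4 + 0·4 = 0
  col β: 0·4 + 2·0 + 1·0 + 0·-4 = 0
  col γ: 2·0 + 1·0 + 0·-4 + 0·4 = 0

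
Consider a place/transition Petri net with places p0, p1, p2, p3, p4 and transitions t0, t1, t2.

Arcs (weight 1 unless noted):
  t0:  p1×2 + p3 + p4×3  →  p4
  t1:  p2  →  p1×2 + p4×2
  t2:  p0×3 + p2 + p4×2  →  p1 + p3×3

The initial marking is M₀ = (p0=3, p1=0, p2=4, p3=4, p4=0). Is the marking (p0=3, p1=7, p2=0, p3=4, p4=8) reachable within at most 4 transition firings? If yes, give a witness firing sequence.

NO — not reachable within 4 firings

depth 0: 1 marking
depth 1: 2 markings reached so far
depth 2: 4 markings reached so far
depth 3: 7 markings reached so far
depth 4: 11 markings reached so far
target is not among the 11 markings reachable within 4 steps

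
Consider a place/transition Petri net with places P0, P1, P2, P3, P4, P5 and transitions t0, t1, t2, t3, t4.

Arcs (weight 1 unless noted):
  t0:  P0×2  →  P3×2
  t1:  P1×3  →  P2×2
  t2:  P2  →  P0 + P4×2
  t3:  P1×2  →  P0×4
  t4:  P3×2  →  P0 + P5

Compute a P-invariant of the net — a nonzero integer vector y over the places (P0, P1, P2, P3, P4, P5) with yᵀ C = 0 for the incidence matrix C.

y = (P0:1, P1:2, P2:3, P3:1, P4:1, P5:1)

Incidence matrix C (rows=places, cols=transitions):
       t0   t1   t2   t3   t4
   P0  -2    0    1    4    1
   P1   0   -3    0   -2    0
   P2   0    2   -1    0    0
   P3   2    0    0    0   -2
   P4   0    0    2    0    0
   P5   0    0    0    0    1

Candidate y = [1, 2, 3, 1, 1, 1]; check y·C column-wise:
  col t0: 1·-2 + 2·0 + 3·0 + 1·2 + 1·0 + 1·0 = 0
  col t1: 1·0 + 2·-3 + 3·2 + 1·0 + 1·0 + 1·0 = 0
  col t2: 1·1 + 2·0 + 3·-1 + 1·0 + 1·2 + 1·0 = 0
  col t3: 1·4 + 2·-2 + 3·0 + 1·0 + 1·0 + 1·0 = 0
  col t4: 1·1 + 2·0 + 3·0 + 1·-2 + 1·0 + 1·1 = 0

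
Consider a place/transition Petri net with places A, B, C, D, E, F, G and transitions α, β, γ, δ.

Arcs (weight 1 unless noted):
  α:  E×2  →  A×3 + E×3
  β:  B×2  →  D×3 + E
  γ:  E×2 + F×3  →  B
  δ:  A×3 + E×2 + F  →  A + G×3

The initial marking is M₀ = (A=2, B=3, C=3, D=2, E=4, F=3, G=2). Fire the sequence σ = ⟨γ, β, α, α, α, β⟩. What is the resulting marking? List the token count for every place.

(A=11, B=0, C=3, D=8, E=7, F=0, G=2)

step 1: fire γ:  (A=2, B=3, C=3, D=2, E=4, F=3, G=2) → (A=2, B=4, C=3, D=2, E=2, F=0, G=2)
step 2: fire β:  (A=2, B=4, C=3, D=2, E=2, F=0, G=2) → (A=2, B=2, C=3, D=5, E=3, F=0, G=2)
step 3: fire α:  (A=2, B=2, C=3, D=5, E=3, F=0, G=2) → (A=5, B=2, C=3, D=5, E=4, F=0, G=2)
step 4: fire α:  (A=5, B=2, C=3, D=5, E=4, F=0, G=2) → (A=8, B=2, C=3, D=5, E=5, F=0, G=2)
step 5: fire α:  (A=8, B=2, C=3, D=5, E=5, F=0, G=2) → (A=11, B=2, C=3, D=5, E=6, F=0, G=2)
step 6: fire β:  (A=11, B=2, C=3, D=5, E=6, F=0, G=2) → (A=11, B=0, C=3, D=8, E=7, F=0, G=2)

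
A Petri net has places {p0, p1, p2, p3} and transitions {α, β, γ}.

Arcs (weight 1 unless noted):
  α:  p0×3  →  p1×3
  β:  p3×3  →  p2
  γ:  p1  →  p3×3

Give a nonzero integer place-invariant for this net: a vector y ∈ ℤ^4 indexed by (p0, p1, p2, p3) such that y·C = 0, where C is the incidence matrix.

Incidence matrix C (rows=places, cols=transitions):
        α    β    γ
   p0  -3    0    0
   p1   3    0   -1
   p2   0    1    0
   p3   0   -3    3

Candidate y = [3, 3, 3, 1]; check y·C column-wise:
  col α: 3·-3 + 3·3 + 3·0 + 1·0 = 0
  col β: 3·0 + 3·0 + 3·1 + 1·-3 = 0
  col γ: 3·0 + 3·-1 + 3·0 + 1·3 = 0

y = (p0:3, p1:3, p2:3, p3:1)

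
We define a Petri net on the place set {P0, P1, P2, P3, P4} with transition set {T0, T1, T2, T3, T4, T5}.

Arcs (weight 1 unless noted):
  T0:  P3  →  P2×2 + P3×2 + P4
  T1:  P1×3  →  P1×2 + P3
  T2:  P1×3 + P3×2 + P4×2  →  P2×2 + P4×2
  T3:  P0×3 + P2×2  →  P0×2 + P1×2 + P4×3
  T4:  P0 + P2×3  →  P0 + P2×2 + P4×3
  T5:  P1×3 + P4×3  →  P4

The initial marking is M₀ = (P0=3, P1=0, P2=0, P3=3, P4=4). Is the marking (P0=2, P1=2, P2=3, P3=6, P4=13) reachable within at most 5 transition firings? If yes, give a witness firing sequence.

YES — reachable via ⟨T0, T0, T0, T3, T4⟩ (5 firings)

step 1: fire T0:  (P0=3, P1=0, P2=0, P3=3, P4=4) → (P0=3, P1=0, P2=2, P3=4, P4=5)
step 2: fire T0:  (P0=3, P1=0, P2=2, P3=4, P4=5) → (P0=3, P1=0, P2=4, P3=5, P4=6)
step 3: fire T0:  (P0=3, P1=0, P2=4, P3=5, P4=6) → (P0=3, P1=0, P2=6, P3=6, P4=7)
step 4: fire T3:  (P0=3, P1=0, P2=6, P3=6, P4=7) → (P0=2, P1=2, P2=4, P3=6, P4=10)
step 5: fire T4:  (P0=2, P1=2, P2=4, P3=6, P4=10) → (P0=2, P1=2, P2=3, P3=6, P4=13)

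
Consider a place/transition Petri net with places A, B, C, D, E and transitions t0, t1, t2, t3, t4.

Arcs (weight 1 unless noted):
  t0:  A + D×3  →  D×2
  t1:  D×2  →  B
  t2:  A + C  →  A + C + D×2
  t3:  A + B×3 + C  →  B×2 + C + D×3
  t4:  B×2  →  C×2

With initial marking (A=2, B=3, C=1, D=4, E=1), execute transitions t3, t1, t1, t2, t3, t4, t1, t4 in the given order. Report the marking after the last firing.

(A=0, B=0, C=5, D=6, E=1)

step 1: fire t3:  (A=2, B=3, C=1, D=4, E=1) → (A=1, B=2, C=1, D=7, E=1)
step 2: fire t1:  (A=1, B=2, C=1, D=7, E=1) → (A=1, B=3, C=1, D=5, E=1)
step 3: fire t1:  (A=1, B=3, C=1, D=5, E=1) → (A=1, B=4, C=1, D=3, E=1)
step 4: fire t2:  (A=1, B=4, C=1, D=3, E=1) → (A=1, B=4, C=1, D=5, E=1)
step 5: fire t3:  (A=1, B=4, C=1, D=5, E=1) → (A=0, B=3, C=1, D=8, E=1)
step 6: fire t4:  (A=0, B=3, C=1, D=8, E=1) → (A=0, B=1, C=3, D=8, E=1)
step 7: fire t1:  (A=0, B=1, C=3, D=8, E=1) → (A=0, B=2, C=3, D=6, E=1)
step 8: fire t4:  (A=0, B=2, C=3, D=6, E=1) → (A=0, B=0, C=5, D=6, E=1)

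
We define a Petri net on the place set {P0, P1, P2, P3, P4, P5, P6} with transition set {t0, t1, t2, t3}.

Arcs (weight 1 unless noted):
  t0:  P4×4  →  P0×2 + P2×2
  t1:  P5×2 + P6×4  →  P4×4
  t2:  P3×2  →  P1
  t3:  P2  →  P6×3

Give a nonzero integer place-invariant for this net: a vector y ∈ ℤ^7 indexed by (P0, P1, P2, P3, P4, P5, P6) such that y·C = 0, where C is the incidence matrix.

y = (P0:0, P1:2, P2:0, P3:1, P4:0, P5:0, P6:0)

Incidence matrix C (rows=places, cols=transitions):
       t0   t1   t2   t3
   P0   2    0    0    0
   P1   0    0    1    0
   P2   2    0    0   -1
   P3   0    0   -2    0
   P4  -4    4    0    0
   P5   0   -2    0    0
   P6   0   -4    0    3

Candidate y = [0, 2, 0, 1, 0, 0, 0]; check y·C column-wise:
  col t0: 0·2 + 2·0 + 0·2 + 1·0 + 0·-4 = 0
  col t1: 2·0 + 1·0 + 0·4 + 0·-2 + 0·-4 = 0
  col t2: 2·1 + 1·-2 = 0
  col t3: 2·0 + 0·-1 + 1·0 + 0·3 = 0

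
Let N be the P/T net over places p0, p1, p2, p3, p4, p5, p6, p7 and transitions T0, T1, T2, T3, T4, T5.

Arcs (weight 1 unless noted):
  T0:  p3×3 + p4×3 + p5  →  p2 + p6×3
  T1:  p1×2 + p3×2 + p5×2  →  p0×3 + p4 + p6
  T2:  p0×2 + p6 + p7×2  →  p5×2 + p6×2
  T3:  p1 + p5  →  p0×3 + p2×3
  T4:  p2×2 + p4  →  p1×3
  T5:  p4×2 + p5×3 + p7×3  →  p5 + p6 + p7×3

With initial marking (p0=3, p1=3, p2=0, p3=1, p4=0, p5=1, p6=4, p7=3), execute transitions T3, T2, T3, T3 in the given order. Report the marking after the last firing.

step 1: fire T3:  (p0=3, p1=3, p2=0, p3=1, p4=0, p5=1, p6=4, p7=3) → (p0=6, p1=2, p2=3, p3=1, p4=0, p5=0, p6=4, p7=3)
step 2: fire T2:  (p0=6, p1=2, p2=3, p3=1, p4=0, p5=0, p6=4, p7=3) → (p0=4, p1=2, p2=3, p3=1, p4=0, p5=2, p6=5, p7=1)
step 3: fire T3:  (p0=4, p1=2, p2=3, p3=1, p4=0, p5=2, p6=5, p7=1) → (p0=7, p1=1, p2=6, p3=1, p4=0, p5=1, p6=5, p7=1)
step 4: fire T3:  (p0=7, p1=1, p2=6, p3=1, p4=0, p5=1, p6=5, p7=1) → (p0=10, p1=0, p2=9, p3=1, p4=0, p5=0, p6=5, p7=1)

(p0=10, p1=0, p2=9, p3=1, p4=0, p5=0, p6=5, p7=1)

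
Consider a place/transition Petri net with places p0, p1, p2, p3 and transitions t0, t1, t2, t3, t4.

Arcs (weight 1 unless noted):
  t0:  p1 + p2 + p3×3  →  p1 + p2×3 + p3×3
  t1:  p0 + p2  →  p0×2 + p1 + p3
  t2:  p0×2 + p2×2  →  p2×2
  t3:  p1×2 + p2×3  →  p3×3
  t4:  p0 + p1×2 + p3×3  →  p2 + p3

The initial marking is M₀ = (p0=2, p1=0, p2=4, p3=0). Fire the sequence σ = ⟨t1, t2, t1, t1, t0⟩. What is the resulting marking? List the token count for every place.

step 1: fire t1:  (p0=2, p1=0, p2=4, p3=0) → (p0=3, p1=1, p2=3, p3=1)
step 2: fire t2:  (p0=3, p1=1, p2=3, p3=1) → (p0=1, p1=1, p2=3, p3=1)
step 3: fire t1:  (p0=1, p1=1, p2=3, p3=1) → (p0=2, p1=2, p2=2, p3=2)
step 4: fire t1:  (p0=2, p1=2, p2=2, p3=2) → (p0=3, p1=3, p2=1, p3=3)
step 5: fire t0:  (p0=3, p1=3, p2=1, p3=3) → (p0=3, p1=3, p2=3, p3=3)

(p0=3, p1=3, p2=3, p3=3)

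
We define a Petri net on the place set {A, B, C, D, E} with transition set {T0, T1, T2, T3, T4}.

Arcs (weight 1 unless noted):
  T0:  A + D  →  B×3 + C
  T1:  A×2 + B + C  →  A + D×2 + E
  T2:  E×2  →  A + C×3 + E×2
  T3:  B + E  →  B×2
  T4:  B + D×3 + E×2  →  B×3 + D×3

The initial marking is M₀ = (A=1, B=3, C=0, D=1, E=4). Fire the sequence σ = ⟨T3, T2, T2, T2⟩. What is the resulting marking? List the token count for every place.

(A=4, B=4, C=9, D=1, E=3)

step 1: fire T3:  (A=1, B=3, C=0, D=1, E=4) → (A=1, B=4, C=0, D=1, E=3)
step 2: fire T2:  (A=1, B=4, C=0, D=1, E=3) → (A=2, B=4, C=3, D=1, E=3)
step 3: fire T2:  (A=2, B=4, C=3, D=1, E=3) → (A=3, B=4, C=6, D=1, E=3)
step 4: fire T2:  (A=3, B=4, C=6, D=1, E=3) → (A=4, B=4, C=9, D=1, E=3)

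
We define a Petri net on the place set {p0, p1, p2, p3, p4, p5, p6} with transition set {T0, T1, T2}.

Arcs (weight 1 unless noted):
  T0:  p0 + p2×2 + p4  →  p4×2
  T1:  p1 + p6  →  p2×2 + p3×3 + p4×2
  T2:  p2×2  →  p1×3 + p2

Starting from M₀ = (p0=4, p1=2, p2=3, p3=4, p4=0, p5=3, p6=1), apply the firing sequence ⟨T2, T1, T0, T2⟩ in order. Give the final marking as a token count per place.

step 1: fire T2:  (p0=4, p1=2, p2=3, p3=4, p4=0, p5=3, p6=1) → (p0=4, p1=5, p2=2, p3=4, p4=0, p5=3, p6=1)
step 2: fire T1:  (p0=4, p1=5, p2=2, p3=4, p4=0, p5=3, p6=1) → (p0=4, p1=4, p2=4, p3=7, p4=2, p5=3, p6=0)
step 3: fire T0:  (p0=4, p1=4, p2=4, p3=7, p4=2, p5=3, p6=0) → (p0=3, p1=4, p2=2, p3=7, p4=3, p5=3, p6=0)
step 4: fire T2:  (p0=3, p1=4, p2=2, p3=7, p4=3, p5=3, p6=0) → (p0=3, p1=7, p2=1, p3=7, p4=3, p5=3, p6=0)

(p0=3, p1=7, p2=1, p3=7, p4=3, p5=3, p6=0)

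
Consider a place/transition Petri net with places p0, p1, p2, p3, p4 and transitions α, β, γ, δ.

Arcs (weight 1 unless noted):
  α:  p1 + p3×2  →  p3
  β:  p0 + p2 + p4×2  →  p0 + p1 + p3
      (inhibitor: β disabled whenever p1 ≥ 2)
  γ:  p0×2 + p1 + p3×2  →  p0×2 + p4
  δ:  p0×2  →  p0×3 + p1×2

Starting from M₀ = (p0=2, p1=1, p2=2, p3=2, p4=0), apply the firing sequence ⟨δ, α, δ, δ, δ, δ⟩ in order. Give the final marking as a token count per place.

(p0=7, p1=10, p2=2, p3=1, p4=0)

step 1: fire δ:  (p0=2, p1=1, p2=2, p3=2, p4=0) → (p0=3, p1=3, p2=2, p3=2, p4=0)
step 2: fire α:  (p0=3, p1=3, p2=2, p3=2, p4=0) → (p0=3, p1=2, p2=2, p3=1, p4=0)
step 3: fire δ:  (p0=3, p1=2, p2=2, p3=1, p4=0) → (p0=4, p1=4, p2=2, p3=1, p4=0)
step 4: fire δ:  (p0=4, p1=4, p2=2, p3=1, p4=0) → (p0=5, p1=6, p2=2, p3=1, p4=0)
step 5: fire δ:  (p0=5, p1=6, p2=2, p3=1, p4=0) → (p0=6, p1=8, p2=2, p3=1, p4=0)
step 6: fire δ:  (p0=6, p1=8, p2=2, p3=1, p4=0) → (p0=7, p1=10, p2=2, p3=1, p4=0)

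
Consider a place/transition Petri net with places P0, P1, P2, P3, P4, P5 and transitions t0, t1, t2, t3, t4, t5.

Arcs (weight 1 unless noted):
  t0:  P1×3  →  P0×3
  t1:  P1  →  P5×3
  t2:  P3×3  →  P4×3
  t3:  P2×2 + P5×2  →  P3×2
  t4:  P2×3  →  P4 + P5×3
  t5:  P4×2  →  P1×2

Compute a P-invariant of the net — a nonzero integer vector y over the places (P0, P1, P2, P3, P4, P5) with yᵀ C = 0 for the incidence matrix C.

y = (P0:3, P1:3, P2:2, P3:3, P4:3, P5:1)

Incidence matrix C (rows=places, cols=transitions):
       t0   t1   t2   t3   t4   t5
   P0   3    0    0    0    0    0
   P1  -3   -1    0    0    0    2
   P2   0    0    0   -2   -3    0
   P3   0    0   -3    2    0    0
   P4   0    0    3    0    1   -2
   P5   0    3    0   -2    3    0

Candidate y = [3, 3, 2, 3, 3, 1]; check y·C column-wise:
  col t0: 3·3 + 3·-3 + 2·0 + 3·0 + 3·0 + 1·0 = 0
  col t1: 3·0 + 3·-1 + 2·0 + 3·0 + 3·0 + 1·3 = 0
  col t2: 3·0 + 3·0 + 2·0 + 3·-3 + 3·3 + 1·0 = 0
  col t3: 3·0 + 3·0 + 2·-2 + 3·2 + 3·0 + 1·-2 = 0
  col t4: 3·0 + 3·0 + 2·-3 + 3·0 + 3·1 + 1·3 = 0
  col t5: 3·0 + 3·2 + 2·0 + 3·0 + 3·-2 + 1·0 = 0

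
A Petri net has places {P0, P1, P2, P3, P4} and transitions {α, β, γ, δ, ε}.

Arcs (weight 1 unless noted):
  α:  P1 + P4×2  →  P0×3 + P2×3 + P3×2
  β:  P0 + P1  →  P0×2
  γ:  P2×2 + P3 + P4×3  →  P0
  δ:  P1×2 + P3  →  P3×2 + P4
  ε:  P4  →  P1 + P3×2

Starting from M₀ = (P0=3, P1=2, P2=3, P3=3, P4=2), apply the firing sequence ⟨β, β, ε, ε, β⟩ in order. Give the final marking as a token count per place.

step 1: fire β:  (P0=3, P1=2, P2=3, P3=3, P4=2) → (P0=4, P1=1, P2=3, P3=3, P4=2)
step 2: fire β:  (P0=4, P1=1, P2=3, P3=3, P4=2) → (P0=5, P1=0, P2=3, P3=3, P4=2)
step 3: fire ε:  (P0=5, P1=0, P2=3, P3=3, P4=2) → (P0=5, P1=1, P2=3, P3=5, P4=1)
step 4: fire ε:  (P0=5, P1=1, P2=3, P3=5, P4=1) → (P0=5, P1=2, P2=3, P3=7, P4=0)
step 5: fire β:  (P0=5, P1=2, P2=3, P3=7, P4=0) → (P0=6, P1=1, P2=3, P3=7, P4=0)

(P0=6, P1=1, P2=3, P3=7, P4=0)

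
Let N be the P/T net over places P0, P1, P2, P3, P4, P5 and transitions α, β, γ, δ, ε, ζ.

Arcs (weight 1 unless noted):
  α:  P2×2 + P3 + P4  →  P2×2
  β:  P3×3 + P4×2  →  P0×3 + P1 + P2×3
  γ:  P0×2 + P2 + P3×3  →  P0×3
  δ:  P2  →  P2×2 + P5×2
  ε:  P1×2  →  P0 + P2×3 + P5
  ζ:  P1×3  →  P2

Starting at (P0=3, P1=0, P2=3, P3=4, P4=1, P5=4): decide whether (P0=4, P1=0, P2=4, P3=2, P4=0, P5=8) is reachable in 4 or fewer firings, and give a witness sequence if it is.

depth 0: 1 marking
depth 1: 4 markings reached so far
depth 2: 8 markings reached so far
depth 3: 12 markings reached so far
depth 4: 16 markings reached so far
target is not among the 16 markings reachable within 4 steps

NO — not reachable within 4 firings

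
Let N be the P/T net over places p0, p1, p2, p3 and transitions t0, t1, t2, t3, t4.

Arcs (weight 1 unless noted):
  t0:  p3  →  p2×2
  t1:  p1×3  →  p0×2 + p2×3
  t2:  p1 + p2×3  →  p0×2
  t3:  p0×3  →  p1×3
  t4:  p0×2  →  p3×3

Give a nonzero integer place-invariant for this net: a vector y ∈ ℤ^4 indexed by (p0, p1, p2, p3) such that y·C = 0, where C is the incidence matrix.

y = (p0:3, p1:3, p2:1, p3:2)

Incidence matrix C (rows=places, cols=transitions):
       t0   t1   t2   t3   t4
   p0   0    2    2   -3   -2
   p1   0   -3   -1    3    0
   p2   2    3   -3    0    0
   p3  -1    0    0    0    3

Candidate y = [3, 3, 1, 2]; check y·C column-wise:
  col t0: 3·0 + 3·0 + 1·2 + 2·-1 = 0
  col t1: 3·2 + 3·-3 + 1·3 + 2·0 = 0
  col t2: 3·2 + 3·-1 + 1·-3 + 2·0 = 0
  col t3: 3·-3 + 3·3 + 1·0 + 2·0 = 0
  col t4: 3·-2 + 3·0 + 1·0 + 2·3 = 0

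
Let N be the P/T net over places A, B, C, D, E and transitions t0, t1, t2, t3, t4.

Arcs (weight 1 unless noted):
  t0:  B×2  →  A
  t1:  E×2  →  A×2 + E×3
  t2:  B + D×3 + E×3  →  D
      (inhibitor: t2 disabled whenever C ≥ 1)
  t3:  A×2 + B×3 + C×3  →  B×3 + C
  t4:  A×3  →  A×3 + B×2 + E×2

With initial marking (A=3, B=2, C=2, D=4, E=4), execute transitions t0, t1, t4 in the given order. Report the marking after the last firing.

(A=6, B=2, C=2, D=4, E=7)

step 1: fire t0:  (A=3, B=2, C=2, D=4, E=4) → (A=4, B=0, C=2, D=4, E=4)
step 2: fire t1:  (A=4, B=0, C=2, D=4, E=4) → (A=6, B=0, C=2, D=4, E=5)
step 3: fire t4:  (A=6, B=0, C=2, D=4, E=5) → (A=6, B=2, C=2, D=4, E=7)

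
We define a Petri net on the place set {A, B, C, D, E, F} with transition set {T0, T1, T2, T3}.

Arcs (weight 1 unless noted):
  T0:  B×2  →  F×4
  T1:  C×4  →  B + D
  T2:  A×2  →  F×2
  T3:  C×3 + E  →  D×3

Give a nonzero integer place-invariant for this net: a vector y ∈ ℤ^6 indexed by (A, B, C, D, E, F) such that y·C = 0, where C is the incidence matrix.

Incidence matrix C (rows=places, cols=transitions):
       T0   T1   T2   T3
    A   0    0   -2    0
    B  -2    1    0    0
    C   0   -4    0   -3
    D   0    1    0    3
    E   0    0    0   -1
    F   4    0    2    0

Candidate y = [0, 0, 1, 4, 9, 0]; check y·C column-wise:
  col T0: 0·-2 + 1·0 + 4·0 + 9·0 + 0·4 = 0
  col T1: 0·1 + 1·-4 + 4·1 + 9·0 = 0
  col T2: 0·-2 + 1·0 + 4·0 + 9·0 + 0·2 = 0
  col T3: 1·-3 + 4·3 + 9·-1 = 0

y = (A:0, B:0, C:1, D:4, E:9, F:0)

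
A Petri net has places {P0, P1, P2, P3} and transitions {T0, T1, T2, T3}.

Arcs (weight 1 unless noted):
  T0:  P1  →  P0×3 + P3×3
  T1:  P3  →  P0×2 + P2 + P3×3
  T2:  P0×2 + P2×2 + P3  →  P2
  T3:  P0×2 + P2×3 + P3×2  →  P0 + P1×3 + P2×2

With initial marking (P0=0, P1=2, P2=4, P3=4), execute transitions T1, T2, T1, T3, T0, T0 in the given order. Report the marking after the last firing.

(P0=7, P1=3, P2=4, P3=11)

step 1: fire T1:  (P0=0, P1=2, P2=4, P3=4) → (P0=2, P1=2, P2=5, P3=6)
step 2: fire T2:  (P0=2, P1=2, P2=5, P3=6) → (P0=0, P1=2, P2=4, P3=5)
step 3: fire T1:  (P0=0, P1=2, P2=4, P3=5) → (P0=2, P1=2, P2=5, P3=7)
step 4: fire T3:  (P0=2, P1=2, P2=5, P3=7) → (P0=1, P1=5, P2=4, P3=5)
step 5: fire T0:  (P0=1, P1=5, P2=4, P3=5) → (P0=4, P1=4, P2=4, P3=8)
step 6: fire T0:  (P0=4, P1=4, P2=4, P3=8) → (P0=7, P1=3, P2=4, P3=11)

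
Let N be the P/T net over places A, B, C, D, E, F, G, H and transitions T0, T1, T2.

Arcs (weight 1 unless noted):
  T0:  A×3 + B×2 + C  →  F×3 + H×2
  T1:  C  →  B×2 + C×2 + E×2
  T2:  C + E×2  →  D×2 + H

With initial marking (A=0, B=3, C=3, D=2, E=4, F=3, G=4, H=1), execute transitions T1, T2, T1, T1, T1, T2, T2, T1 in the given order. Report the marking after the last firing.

step 1: fire T1:  (A=0, B=3, C=3, D=2, E=4, F=3, G=4, H=1) → (A=0, B=5, C=4, D=2, E=6, F=3, G=4, H=1)
step 2: fire T2:  (A=0, B=5, C=4, D=2, E=6, F=3, G=4, H=1) → (A=0, B=5, C=3, D=4, E=4, F=3, G=4, H=2)
step 3: fire T1:  (A=0, B=5, C=3, D=4, E=4, F=3, G=4, H=2) → (A=0, B=7, C=4, D=4, E=6, F=3, G=4, H=2)
step 4: fire T1:  (A=0, B=7, C=4, D=4, E=6, F=3, G=4, H=2) → (A=0, B=9, C=5, D=4, E=8, F=3, G=4, H=2)
step 5: fire T1:  (A=0, B=9, C=5, D=4, E=8, F=3, G=4, H=2) → (A=0, B=11, C=6, D=4, E=10, F=3, G=4, H=2)
step 6: fire T2:  (A=0, B=11, C=6, D=4, E=10, F=3, G=4, H=2) → (A=0, B=11, C=5, D=6, E=8, F=3, G=4, H=3)
step 7: fire T2:  (A=0, B=11, C=5, D=6, E=8, F=3, G=4, H=3) → (A=0, B=11, C=4, D=8, E=6, F=3, G=4, H=4)
step 8: fire T1:  (A=0, B=11, C=4, D=8, E=6, F=3, G=4, H=4) → (A=0, B=13, C=5, D=8, E=8, F=3, G=4, H=4)

(A=0, B=13, C=5, D=8, E=8, F=3, G=4, H=4)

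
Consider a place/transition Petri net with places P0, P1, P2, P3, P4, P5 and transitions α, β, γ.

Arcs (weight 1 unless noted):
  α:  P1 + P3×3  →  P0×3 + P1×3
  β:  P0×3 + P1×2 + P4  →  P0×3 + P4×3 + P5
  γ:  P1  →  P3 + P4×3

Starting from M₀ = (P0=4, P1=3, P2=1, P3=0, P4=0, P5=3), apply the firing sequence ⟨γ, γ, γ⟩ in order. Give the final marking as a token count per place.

(P0=4, P1=0, P2=1, P3=3, P4=9, P5=3)

step 1: fire γ:  (P0=4, P1=3, P2=1, P3=0, P4=0, P5=3) → (P0=4, P1=2, P2=1, P3=1, P4=3, P5=3)
step 2: fire γ:  (P0=4, P1=2, P2=1, P3=1, P4=3, P5=3) → (P0=4, P1=1, P2=1, P3=2, P4=6, P5=3)
step 3: fire γ:  (P0=4, P1=1, P2=1, P3=2, P4=6, P5=3) → (P0=4, P1=0, P2=1, P3=3, P4=9, P5=3)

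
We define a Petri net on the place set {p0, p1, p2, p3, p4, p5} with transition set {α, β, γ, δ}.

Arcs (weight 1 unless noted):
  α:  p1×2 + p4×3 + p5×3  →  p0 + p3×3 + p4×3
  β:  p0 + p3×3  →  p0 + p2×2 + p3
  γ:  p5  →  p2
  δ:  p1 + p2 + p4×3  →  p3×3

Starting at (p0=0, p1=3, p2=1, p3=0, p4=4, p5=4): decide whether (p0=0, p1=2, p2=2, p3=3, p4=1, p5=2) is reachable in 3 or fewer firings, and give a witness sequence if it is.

YES — reachable via ⟨γ, γ, δ⟩ (3 firings)

step 1: fire γ:  (p0=0, p1=3, p2=1, p3=0, p4=4, p5=4) → (p0=0, p1=3, p2=2, p3=0, p4=4, p5=3)
step 2: fire γ:  (p0=0, p1=3, p2=2, p3=0, p4=4, p5=3) → (p0=0, p1=3, p2=3, p3=0, p4=4, p5=2)
step 3: fire δ:  (p0=0, p1=3, p2=3, p3=0, p4=4, p5=2) → (p0=0, p1=2, p2=2, p3=3, p4=1, p5=2)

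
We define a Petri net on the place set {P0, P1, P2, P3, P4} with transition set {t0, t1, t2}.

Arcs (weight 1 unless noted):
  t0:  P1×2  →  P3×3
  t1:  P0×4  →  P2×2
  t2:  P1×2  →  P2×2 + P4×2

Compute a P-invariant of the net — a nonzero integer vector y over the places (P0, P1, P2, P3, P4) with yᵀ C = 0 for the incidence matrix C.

Incidence matrix C (rows=places, cols=transitions):
       t0   t1   t2
   P0   0   -4    0
   P1  -2    0   -2
   P2   0    2    2
   P3   3    0    0
   P4   0    0    2

Candidate y = [3, 6, 6, 4, 0]; check y·C column-wise:
  col t0: 3·0 + 6·-2 + 6·0 + 4·3 = 0
  col t1: 3·-4 + 6·0 + 6·2 + 4·0 = 0
  col t2: 3·0 + 6·-2 + 6·2 + 4·0 + 0·2 = 0

y = (P0:3, P1:6, P2:6, P3:4, P4:0)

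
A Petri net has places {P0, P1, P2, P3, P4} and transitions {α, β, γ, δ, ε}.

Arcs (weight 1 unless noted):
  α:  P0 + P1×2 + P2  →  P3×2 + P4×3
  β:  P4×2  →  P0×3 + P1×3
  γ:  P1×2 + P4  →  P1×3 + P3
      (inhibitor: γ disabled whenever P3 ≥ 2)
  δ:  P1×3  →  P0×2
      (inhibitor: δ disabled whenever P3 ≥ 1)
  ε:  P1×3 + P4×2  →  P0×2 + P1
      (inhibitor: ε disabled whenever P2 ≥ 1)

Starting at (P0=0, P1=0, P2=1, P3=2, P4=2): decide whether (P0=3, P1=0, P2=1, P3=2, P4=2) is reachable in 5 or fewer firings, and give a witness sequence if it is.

depth 0: 1 marking
depth 1: 2 markings reached so far
depth 2: 3 markings reached so far
depth 3: 4 markings reached so far
depth 4: 4 markings reached so far
(frontier empty at depth 4; search complete)
target is not among the 4 markings reachable within 5 steps

NO — not reachable within 5 firings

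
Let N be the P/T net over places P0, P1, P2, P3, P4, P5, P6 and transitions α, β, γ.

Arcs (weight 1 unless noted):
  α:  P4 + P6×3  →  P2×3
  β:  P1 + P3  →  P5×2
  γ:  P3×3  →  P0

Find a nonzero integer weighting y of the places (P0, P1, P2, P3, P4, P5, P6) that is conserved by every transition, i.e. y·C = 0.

y = (P0:3, P1:-1, P2:0, P3:1, P4:0, P5:0, P6:0)

Incidence matrix C (rows=places, cols=transitions):
        α    β    γ
   P0   0    0    1
   P1   0   -1    0
   P2   3    0    0
   P3   0   -1   -3
   P4  -1    0    0
   P5   0    2    0
   P6  -3    0    0

Candidate y = [3, -1, 0, 1, 0, 0, 0]; check y·C column-wise:
  col α: 3·0 + -1·0 + 0·3 + 1·0 + 0·-1 + 0·-3 = 0
  col β: 3·0 + -1·-1 + 1·-1 + 0·2 = 0
  col γ: 3·1 + -1·0 + 1·-3 = 0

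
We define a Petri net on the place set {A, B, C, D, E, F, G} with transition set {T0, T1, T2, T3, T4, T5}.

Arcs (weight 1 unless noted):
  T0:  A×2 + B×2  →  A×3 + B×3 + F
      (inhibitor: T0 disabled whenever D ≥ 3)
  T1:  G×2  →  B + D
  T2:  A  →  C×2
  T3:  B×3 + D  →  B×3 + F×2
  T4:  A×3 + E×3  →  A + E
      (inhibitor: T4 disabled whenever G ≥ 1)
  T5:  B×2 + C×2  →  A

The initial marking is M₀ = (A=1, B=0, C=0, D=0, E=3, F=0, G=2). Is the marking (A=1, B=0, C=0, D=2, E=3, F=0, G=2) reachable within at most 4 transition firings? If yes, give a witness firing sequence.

depth 0: 1 marking
depth 1: 3 markings reached so far
depth 2: 4 markings reached so far
depth 3: 4 markings reached so far
(frontier empty at depth 3; search complete)
target is not among the 4 markings reachable within 4 steps

NO — not reachable within 4 firings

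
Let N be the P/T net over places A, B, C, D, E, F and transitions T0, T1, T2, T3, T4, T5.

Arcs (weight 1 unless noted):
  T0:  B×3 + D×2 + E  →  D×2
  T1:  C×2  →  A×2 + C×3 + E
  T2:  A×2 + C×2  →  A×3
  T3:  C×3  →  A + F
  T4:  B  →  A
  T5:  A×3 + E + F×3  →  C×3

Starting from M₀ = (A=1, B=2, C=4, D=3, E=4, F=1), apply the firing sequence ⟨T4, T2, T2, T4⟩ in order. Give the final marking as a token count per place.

(A=5, B=0, C=0, D=3, E=4, F=1)

step 1: fire T4:  (A=1, B=2, C=4, D=3, E=4, F=1) → (A=2, B=1, C=4, D=3, E=4, F=1)
step 2: fire T2:  (A=2, B=1, C=4, D=3, E=4, F=1) → (A=3, B=1, C=2, D=3, E=4, F=1)
step 3: fire T2:  (A=3, B=1, C=2, D=3, E=4, F=1) → (A=4, B=1, C=0, D=3, E=4, F=1)
step 4: fire T4:  (A=4, B=1, C=0, D=3, E=4, F=1) → (A=5, B=0, C=0, D=3, E=4, F=1)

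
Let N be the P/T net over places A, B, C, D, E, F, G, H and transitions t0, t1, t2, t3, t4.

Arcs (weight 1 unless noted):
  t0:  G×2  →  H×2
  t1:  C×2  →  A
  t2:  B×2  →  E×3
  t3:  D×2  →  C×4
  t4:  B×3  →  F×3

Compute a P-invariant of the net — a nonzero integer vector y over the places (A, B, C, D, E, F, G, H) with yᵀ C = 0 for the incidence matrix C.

y = (A:2, B:0, C:1, D:2, E:0, F:0, G:0, H:0)

Incidence matrix C (rows=places, cols=transitions):
       t0   t1   t2   t3   t4
    A   0    1    0    0    0
    B   0    0   -2    0   -3
    C   0   -2    0    4    0
    D   0    0    0   -2    0
    E   0    0    3    0    0
    F   0    0    0    0    3
    G  -2    0    0    0    0
    H   2    0    0    0    0

Candidate y = [2, 0, 1, 2, 0, 0, 0, 0]; check y·C column-wise:
  col t0: 2·0 + 1·0 + 2·0 + 0·-2 + 0·2 = 0
  col t1: 2·1 + 1·-2 + 2·0 = 0
  col t2: 2·0 + 0·-2 + 1·0 + 2·0 + 0·3 = 0
  col t3: 2·0 + 1·4 + 2·-2 = 0
  col t4: 2·0 + 0·-3 + 1·0 + 2·0 + 0·3 = 0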